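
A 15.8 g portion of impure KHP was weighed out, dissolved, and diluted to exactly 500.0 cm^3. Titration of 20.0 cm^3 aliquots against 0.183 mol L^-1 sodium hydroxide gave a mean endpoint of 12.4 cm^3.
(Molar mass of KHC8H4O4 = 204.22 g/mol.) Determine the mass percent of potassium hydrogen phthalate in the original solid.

KHC8H4O4 + NaOH → KNaC8H4O4 + H2O
n(NaOH) per titration = 0.0124 × 0.183 = 2.27 × 10^-3 mol
n(KHC8H4O4) in each aliquot = 2.27 × 10^-3 mol (1:1 ratio)
n(KHC8H4O4) in the whole flask = 2.27 × 10^-3 × 500.0/20.0 = 0.0567 mol
mass of KHC8H4O4 = 0.0567 × 204.22 = 11.6 g
% KHC8H4O4 = 11.6 / 15.8 × 100 = 73.3 %

73.3 %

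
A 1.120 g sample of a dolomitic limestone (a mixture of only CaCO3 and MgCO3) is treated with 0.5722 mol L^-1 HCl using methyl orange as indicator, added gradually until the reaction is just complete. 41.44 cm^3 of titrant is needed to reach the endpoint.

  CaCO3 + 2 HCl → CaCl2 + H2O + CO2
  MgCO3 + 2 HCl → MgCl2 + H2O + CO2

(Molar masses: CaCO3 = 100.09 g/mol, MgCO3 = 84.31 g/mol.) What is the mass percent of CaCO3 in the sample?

68.20 %

n(HCl) = 0.04144 × 0.5722 = 0.02371 mol
Let x = n(CaCO3), y = n(MgCO3).
Titrant: 2x + 2y = 0.02371;  mass: 100.09x + 84.31y = 1.120
Solving, x = 7.631 × 10^-3 mol, y = 4.225 × 10^-3 mol
mass of CaCO3 = 7.631 × 10^-3 × 100.09 = 0.7638 g
% CaCO3 = 0.7638 / 1.120 × 100 = 68.20 %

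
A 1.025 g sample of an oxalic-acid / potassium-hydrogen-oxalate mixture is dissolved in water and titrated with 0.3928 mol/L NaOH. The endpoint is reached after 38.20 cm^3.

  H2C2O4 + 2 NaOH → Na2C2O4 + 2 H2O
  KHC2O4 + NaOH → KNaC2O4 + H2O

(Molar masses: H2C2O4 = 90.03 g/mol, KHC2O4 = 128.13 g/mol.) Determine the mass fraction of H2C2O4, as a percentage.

47.43 %

n(NaOH) = 0.03820 × 0.3928 = 0.01500 mol
Let x = n(H2C2O4), y = n(KHC2O4).
Titrant: 2x + 1y = 0.01500;  mass: 90.03x + 128.13y = 1.025
Solving, x = 5.400 × 10^-3 mol, y = 4.206 × 10^-3 mol
mass of H2C2O4 = 5.400 × 10^-3 × 90.03 = 0.4861 g
% H2C2O4 = 0.4861 / 1.025 × 100 = 47.43 %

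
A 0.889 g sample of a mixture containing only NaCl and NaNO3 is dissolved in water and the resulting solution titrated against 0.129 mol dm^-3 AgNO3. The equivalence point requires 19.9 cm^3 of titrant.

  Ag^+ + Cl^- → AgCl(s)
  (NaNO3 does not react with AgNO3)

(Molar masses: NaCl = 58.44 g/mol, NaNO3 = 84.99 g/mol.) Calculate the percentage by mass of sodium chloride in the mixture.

16.9 %

n(AgNO3) = 0.0199 × 0.129 = 2.57 × 10^-3 mol
Let x = n(NaCl), y = n(NaNO3).
Titrant: 1x = 2.57 × 10^-3;  mass: 58.44x + 84.99y = 0.889
Solving, x = 2.57 × 10^-3 mol, y = 8.69 × 10^-3 mol
mass of NaCl = 2.57 × 10^-3 × 58.44 = 0.150 g
% NaCl = 0.150 / 0.889 × 100 = 16.9 %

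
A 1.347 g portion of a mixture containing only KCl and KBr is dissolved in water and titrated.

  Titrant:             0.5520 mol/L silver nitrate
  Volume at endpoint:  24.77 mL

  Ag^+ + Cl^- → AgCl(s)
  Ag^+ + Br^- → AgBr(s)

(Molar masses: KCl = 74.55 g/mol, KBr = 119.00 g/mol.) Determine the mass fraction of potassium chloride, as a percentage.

34.87 %

n(AgNO3) = 0.02477 × 0.5520 = 0.01367 mol
Let x = n(KCl), y = n(KBr).
Titrant: 1x + 1y = 0.01367;  mass: 74.55x + 119.00y = 1.347
Solving, x = 6.301 × 10^-3 mol, y = 7.372 × 10^-3 mol
mass of KCl = 6.301 × 10^-3 × 74.55 = 0.4698 g
% KCl = 0.4698 / 1.347 × 100 = 34.87 %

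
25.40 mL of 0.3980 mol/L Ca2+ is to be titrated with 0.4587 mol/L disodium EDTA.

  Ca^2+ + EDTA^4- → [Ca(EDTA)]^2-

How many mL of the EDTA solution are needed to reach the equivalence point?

n(Ca2+) = 0.02540 L × 0.3980 mol/L = 0.01011 mol
n(EDTA) = 0.01011 mol (1:1 stoichiometry)
V(EDTA) = 0.01011 mol / 0.4587 mol/L = 0.02204 L = 22.04 mL

22.04 mL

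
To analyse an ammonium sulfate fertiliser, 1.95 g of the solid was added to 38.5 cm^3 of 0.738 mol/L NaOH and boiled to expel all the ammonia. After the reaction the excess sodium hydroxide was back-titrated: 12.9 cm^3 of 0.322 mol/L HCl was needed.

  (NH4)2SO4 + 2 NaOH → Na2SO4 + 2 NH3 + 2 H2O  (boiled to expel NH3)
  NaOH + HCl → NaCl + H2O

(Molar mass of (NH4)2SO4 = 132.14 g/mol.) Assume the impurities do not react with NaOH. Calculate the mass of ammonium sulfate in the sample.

1.60 g

n(NaOH) added = 0.0385 × 0.738 = 0.0284 mol
n(HCl) used in back-titration = 0.0129 × 0.322 = 4.15 × 10^-3 mol
n(NaOH) left over = 4.15 × 10^-3 mol (1:1 ratio)
n(NaOH) consumed by analyte = 0.0284 − 4.15 × 10^-3 = 0.0243 mol
From the 1:2 ratio, n((NH4)2SO4) = 1/2 × 0.0243 = 0.0121 mol
mass of (NH4)2SO4 = 0.0121 × 132.14 = 1.60 g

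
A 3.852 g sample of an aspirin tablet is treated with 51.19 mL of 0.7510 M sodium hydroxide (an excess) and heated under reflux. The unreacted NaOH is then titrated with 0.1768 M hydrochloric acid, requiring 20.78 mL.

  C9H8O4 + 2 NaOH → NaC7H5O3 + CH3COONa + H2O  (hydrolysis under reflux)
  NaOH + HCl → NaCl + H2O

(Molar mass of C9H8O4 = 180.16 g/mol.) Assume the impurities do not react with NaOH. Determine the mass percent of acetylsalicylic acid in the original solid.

n(NaOH) added = 0.05119 × 0.7510 = 0.03844 mol
n(HCl) used in back-titration = 0.02078 × 0.1768 = 3.674 × 10^-3 mol
n(NaOH) left over = 3.674 × 10^-3 mol (1:1 ratio)
n(NaOH) consumed by analyte = 0.03844 − 3.674 × 10^-3 = 0.03477 mol
From the 1:2 ratio, n(C9H8O4) = 1/2 × 0.03477 = 0.01738 mol
mass of C9H8O4 = 0.01738 × 180.16 = 3.132 g
% C9H8O4 = 3.132 / 3.852 × 100 = 81.31 %

81.31 %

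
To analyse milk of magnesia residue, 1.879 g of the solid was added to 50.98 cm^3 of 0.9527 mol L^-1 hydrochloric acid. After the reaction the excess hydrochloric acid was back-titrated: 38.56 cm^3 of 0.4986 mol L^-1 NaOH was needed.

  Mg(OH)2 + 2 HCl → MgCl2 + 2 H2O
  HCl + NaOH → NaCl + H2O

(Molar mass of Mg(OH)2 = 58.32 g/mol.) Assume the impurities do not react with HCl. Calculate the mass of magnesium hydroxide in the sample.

0.8556 g

n(HCl) added = 0.05098 × 0.9527 = 0.04857 mol
n(NaOH) used in back-titration = 0.03856 × 0.4986 = 0.01923 mol
n(HCl) left over = 0.01923 mol (1:1 ratio)
n(HCl) consumed by analyte = 0.04857 − 0.01923 = 0.02934 mol
From the 1:2 ratio, n(Mg(OH)2) = 1/2 × 0.02934 = 0.01467 mol
mass of Mg(OH)2 = 0.01467 × 58.32 = 0.8556 g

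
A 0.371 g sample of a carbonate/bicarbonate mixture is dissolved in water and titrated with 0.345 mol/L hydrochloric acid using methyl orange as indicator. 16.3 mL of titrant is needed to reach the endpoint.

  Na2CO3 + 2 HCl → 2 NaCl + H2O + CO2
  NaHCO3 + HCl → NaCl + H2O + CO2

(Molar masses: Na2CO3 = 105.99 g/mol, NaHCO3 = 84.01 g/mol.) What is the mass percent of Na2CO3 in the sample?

n(HCl) = 0.0163 × 0.345 = 5.62 × 10^-3 mol
Let x = n(Na2CO3), y = n(NaHCO3).
Titrant: 2x + 1y = 5.62 × 10^-3;  mass: 105.99x + 84.01y = 0.371
Solving, x = 1.64 × 10^-3 mol, y = 2.35 × 10^-3 mol
mass of Na2CO3 = 1.64 × 10^-3 × 105.99 = 0.173 g
% Na2CO3 = 0.173 / 0.371 × 100 = 46.7 %

46.7 %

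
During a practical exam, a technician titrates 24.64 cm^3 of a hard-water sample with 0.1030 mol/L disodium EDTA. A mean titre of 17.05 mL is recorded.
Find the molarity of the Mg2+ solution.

Mg^2+ + EDTA^4- → [Mg(EDTA)]^2-
n(EDTA) = 0.01705 L × 0.1030 mol/L = 1.756 × 10^-3 mol
n(Mg2+) = 1.756 × 10^-3 mol (1:1 mole ratio)
[Mg2+] = 1.756 × 10^-3 mol / 0.02464 L = 0.07127 mol/L

0.07127 mol/L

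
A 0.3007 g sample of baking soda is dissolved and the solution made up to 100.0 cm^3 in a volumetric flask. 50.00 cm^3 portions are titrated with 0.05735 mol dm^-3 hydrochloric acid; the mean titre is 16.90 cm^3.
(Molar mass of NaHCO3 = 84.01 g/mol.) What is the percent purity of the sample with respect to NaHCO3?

NaHCO3 + HCl → NaCl + H2O + CO2
n(HCl) per titration = 0.01690 × 0.05735 = 9.692 × 10^-4 mol
n(NaHCO3) in each aliquot = 9.692 × 10^-4 mol (1:1 ratio)
n(NaHCO3) in the whole flask = 9.692 × 10^-4 × 100.0/50.00 = 1.938 × 10^-3 mol
mass of NaHCO3 = 1.938 × 10^-3 × 84.01 = 0.1628 g
% NaHCO3 = 0.1628 / 0.3007 × 100 = 54.16 %

54.16 %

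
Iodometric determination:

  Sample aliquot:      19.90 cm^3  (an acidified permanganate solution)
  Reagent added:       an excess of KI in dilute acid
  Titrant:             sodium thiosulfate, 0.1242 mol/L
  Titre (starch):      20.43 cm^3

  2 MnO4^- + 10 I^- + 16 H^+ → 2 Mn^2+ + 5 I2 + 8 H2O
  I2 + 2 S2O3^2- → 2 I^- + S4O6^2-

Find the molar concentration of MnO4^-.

n(S2O3^2-) = 0.02043 × 0.1242 = 2.537 × 10^-3 mol
n(I2) = n(S2O3^2-)/2 = 1.269 × 10^-3 mol
From the 2:5 ratio, n(MnO4^-) in the aliquot = 2/5 × 1.269 × 10^-3 = 5.075 × 10^-4 mol
[MnO4^-] = 5.075 × 10^-4 / 0.01990 = 0.02550 mol/L

0.02550 mol/L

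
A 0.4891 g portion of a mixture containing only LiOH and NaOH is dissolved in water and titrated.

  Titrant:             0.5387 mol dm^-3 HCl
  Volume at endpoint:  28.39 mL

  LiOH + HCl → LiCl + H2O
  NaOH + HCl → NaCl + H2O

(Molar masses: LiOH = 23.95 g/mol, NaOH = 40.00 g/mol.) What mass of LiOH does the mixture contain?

0.1830 g

n(HCl) = 0.02839 × 0.5387 = 0.01529 mol
Let x = n(LiOH), y = n(NaOH).
Titrant: 1x + 1y = 0.01529;  mass: 23.95x + 40.00y = 0.4891
Solving, x = 7.642 × 10^-3 mol, y = 7.652 × 10^-3 mol
mass of LiOH = 7.642 × 10^-3 × 23.95 = 0.1830 g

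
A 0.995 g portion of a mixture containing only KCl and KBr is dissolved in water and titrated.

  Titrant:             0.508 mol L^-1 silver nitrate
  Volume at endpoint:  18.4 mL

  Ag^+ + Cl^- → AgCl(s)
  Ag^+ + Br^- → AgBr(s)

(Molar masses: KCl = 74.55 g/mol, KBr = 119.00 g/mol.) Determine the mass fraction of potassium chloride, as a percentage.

19.8 %

n(AgNO3) = 0.0184 × 0.508 = 9.35 × 10^-3 mol
Let x = n(KCl), y = n(KBr).
Titrant: 1x + 1y = 9.35 × 10^-3;  mass: 74.55x + 119.00y = 0.995
Solving, x = 2.64 × 10^-3 mol, y = 6.71 × 10^-3 mol
mass of KCl = 2.64 × 10^-3 × 74.55 = 0.197 g
% KCl = 0.197 / 0.995 × 100 = 19.8 %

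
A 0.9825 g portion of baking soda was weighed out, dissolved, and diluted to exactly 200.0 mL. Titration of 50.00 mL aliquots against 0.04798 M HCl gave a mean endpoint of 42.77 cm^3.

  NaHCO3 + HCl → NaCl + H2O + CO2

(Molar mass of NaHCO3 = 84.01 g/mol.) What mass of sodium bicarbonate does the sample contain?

n(HCl) per titration = 0.04277 × 0.04798 = 2.052 × 10^-3 mol
n(NaHCO3) in each aliquot = 2.052 × 10^-3 mol (1:1 ratio)
n(NaHCO3) in the whole flask = 2.052 × 10^-3 × 200.0/50.00 = 8.208 × 10^-3 mol
mass of NaHCO3 = 8.208 × 10^-3 × 84.01 = 0.6896 g

0.6896 g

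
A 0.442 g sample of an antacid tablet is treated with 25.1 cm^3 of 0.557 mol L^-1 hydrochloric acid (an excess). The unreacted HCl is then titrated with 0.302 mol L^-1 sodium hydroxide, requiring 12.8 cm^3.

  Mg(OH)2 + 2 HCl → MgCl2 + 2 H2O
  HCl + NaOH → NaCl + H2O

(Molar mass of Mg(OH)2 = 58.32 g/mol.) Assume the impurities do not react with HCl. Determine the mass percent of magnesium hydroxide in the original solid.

66.7 %

n(HCl) added = 0.0251 × 0.557 = 0.0140 mol
n(NaOH) used in back-titration = 0.0128 × 0.302 = 3.87 × 10^-3 mol
n(HCl) left over = 3.87 × 10^-3 mol (1:1 ratio)
n(HCl) consumed by analyte = 0.0140 − 3.87 × 10^-3 = 0.0101 mol
From the 1:2 ratio, n(Mg(OH)2) = 1/2 × 0.0101 = 5.06 × 10^-3 mol
mass of Mg(OH)2 = 5.06 × 10^-3 × 58.32 = 0.295 g
% Mg(OH)2 = 0.295 / 0.442 × 100 = 66.7 %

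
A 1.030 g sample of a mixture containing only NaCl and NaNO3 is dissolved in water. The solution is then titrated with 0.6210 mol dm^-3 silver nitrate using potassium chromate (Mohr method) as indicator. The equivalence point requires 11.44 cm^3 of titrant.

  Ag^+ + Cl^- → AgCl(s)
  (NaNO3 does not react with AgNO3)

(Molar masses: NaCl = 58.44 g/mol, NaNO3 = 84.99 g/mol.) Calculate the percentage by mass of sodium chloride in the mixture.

n(AgNO3) = 0.01144 × 0.6210 = 7.104 × 10^-3 mol
Let x = n(NaCl), y = n(NaNO3).
Titrant: 1x = 7.104 × 10^-3;  mass: 58.44x + 84.99y = 1.030
Solving, x = 7.104 × 10^-3 mol, y = 7.234 × 10^-3 mol
mass of NaCl = 7.104 × 10^-3 × 58.44 = 0.4152 g
% NaCl = 0.4152 / 1.030 × 100 = 40.31 %

40.31 %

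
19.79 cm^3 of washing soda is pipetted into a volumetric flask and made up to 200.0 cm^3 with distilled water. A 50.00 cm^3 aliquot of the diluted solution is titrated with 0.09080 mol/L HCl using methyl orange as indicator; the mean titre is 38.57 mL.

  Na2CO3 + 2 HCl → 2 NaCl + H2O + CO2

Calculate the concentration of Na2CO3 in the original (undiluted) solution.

n(HCl) = 0.03857 × 0.09080 = 3.502 × 10^-3 mol
From the 1:2 ratio, n(Na2CO3) in the aliquot = 1/2 × 3.502 × 10^-3 = 1.751 × 10^-3 mol
[Na2CO3]_dilute = 1.751 × 10^-3 / 0.05000 = 0.03502 mol/L
Dilution factor = 200.0 / 19.79 = 10.11
[Na2CO3]_stock = 0.03502 × 10.11 = 0.3539 mol/L

0.3539 mol/L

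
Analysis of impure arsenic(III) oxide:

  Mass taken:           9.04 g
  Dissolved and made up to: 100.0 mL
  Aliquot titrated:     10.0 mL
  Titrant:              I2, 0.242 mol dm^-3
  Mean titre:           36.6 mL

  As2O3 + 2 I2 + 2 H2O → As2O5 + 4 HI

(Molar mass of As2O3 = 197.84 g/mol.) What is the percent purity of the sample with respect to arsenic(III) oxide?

96.9 %

n(I2) per titration = 0.0366 × 0.242 = 8.86 × 10^-3 mol
From the 1:2 ratio, n(As2O3) in each aliquot = 1/2 × 8.86 × 10^-3 = 4.43 × 10^-3 mol
n(As2O3) in the whole flask = 4.43 × 10^-3 × 100.0/10.0 = 0.0443 mol
mass of As2O3 = 0.0443 × 197.84 = 8.76 g
% As2O3 = 8.76 / 9.04 × 100 = 96.9 %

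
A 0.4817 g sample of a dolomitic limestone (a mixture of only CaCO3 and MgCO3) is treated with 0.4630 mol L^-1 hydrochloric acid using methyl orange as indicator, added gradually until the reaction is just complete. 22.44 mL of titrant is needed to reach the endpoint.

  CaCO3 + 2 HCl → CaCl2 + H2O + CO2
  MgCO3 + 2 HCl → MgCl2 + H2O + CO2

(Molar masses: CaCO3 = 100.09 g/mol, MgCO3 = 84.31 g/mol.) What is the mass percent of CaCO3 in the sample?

57.57 %

n(HCl) = 0.02244 × 0.4630 = 0.01039 mol
Let x = n(CaCO3), y = n(MgCO3).
Titrant: 2x + 2y = 0.01039;  mass: 100.09x + 84.31y = 0.4817
Solving, x = 2.771 × 10^-3 mol, y = 2.424 × 10^-3 mol
mass of CaCO3 = 2.771 × 10^-3 × 100.09 = 0.2773 g
% CaCO3 = 0.2773 / 0.4817 × 100 = 57.57 %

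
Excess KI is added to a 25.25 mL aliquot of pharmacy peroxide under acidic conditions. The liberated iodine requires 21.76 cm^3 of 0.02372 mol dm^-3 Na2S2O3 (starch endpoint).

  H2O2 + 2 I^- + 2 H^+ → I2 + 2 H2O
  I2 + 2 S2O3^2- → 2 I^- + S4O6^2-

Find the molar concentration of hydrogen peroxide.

0.01022 mol/L

n(S2O3^2-) = 0.02176 × 0.02372 = 5.161 × 10^-4 mol
n(I2) = n(S2O3^2-)/2 = 2.581 × 10^-4 mol
n(H2O2) in the aliquot = 2.581 × 10^-4 mol (1:1 ratio)
[H2O2] = 2.581 × 10^-4 / 0.02525 = 0.01022 mol/L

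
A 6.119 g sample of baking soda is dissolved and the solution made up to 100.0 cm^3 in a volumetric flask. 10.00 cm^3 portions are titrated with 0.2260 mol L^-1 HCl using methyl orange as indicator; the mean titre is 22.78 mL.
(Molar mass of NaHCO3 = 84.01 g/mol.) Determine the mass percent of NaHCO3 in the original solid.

70.68 %

NaHCO3 + HCl → NaCl + H2O + CO2
n(HCl) per titration = 0.02278 × 0.2260 = 5.148 × 10^-3 mol
n(NaHCO3) in each aliquot = 5.148 × 10^-3 mol (1:1 ratio)
n(NaHCO3) in the whole flask = 5.148 × 10^-3 × 100.0/10.00 = 0.05148 mol
mass of NaHCO3 = 0.05148 × 84.01 = 4.325 g
% NaHCO3 = 4.325 / 6.119 × 100 = 70.68 %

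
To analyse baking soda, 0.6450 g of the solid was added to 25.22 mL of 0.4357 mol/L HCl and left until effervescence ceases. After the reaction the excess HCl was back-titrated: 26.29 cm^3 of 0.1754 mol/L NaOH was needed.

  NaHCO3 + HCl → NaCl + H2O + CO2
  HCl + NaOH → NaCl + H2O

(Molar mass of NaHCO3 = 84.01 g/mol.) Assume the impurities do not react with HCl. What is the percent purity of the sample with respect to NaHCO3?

n(HCl) added = 0.02522 × 0.4357 = 0.01099 mol
n(NaOH) used in back-titration = 0.02629 × 0.1754 = 4.611 × 10^-3 mol
n(HCl) left over = 4.611 × 10^-3 mol (1:1 ratio)
n(HCl) consumed by analyte = 0.01099 − 4.611 × 10^-3 = 6.377 × 10^-3 mol
n(NaHCO3) = 6.377 × 10^-3 mol (1:1 ratio)
mass of NaHCO3 = 6.377 × 10^-3 × 84.01 = 0.5357 g
% NaHCO3 = 0.5357 / 0.6450 × 100 = 83.06 %

83.06 %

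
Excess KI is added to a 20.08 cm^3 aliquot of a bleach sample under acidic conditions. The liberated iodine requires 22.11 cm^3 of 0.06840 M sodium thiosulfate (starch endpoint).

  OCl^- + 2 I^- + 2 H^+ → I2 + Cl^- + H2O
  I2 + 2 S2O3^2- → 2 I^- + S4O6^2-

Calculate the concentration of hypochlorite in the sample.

0.03766 M

n(S2O3^2-) = 0.02211 × 0.06840 = 1.512 × 10^-3 mol
n(I2) = n(S2O3^2-)/2 = 7.562 × 10^-4 mol
n(OCl^-) in the aliquot = 7.562 × 10^-4 mol (1:1 ratio)
[OCl^-] = 7.562 × 10^-4 / 0.02008 = 0.03766 mol/L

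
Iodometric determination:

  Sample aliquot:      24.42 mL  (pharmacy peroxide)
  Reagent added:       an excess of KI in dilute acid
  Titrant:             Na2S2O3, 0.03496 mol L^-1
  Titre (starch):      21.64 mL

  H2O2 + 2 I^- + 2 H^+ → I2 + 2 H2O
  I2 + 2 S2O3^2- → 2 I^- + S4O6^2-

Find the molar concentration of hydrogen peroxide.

n(S2O3^2-) = 0.02164 × 0.03496 = 7.565 × 10^-4 mol
n(I2) = n(S2O3^2-)/2 = 3.783 × 10^-4 mol
n(H2O2) in the aliquot = 3.783 × 10^-4 mol (1:1 ratio)
[H2O2] = 3.783 × 10^-4 / 0.02442 = 0.01549 mol/L

0.01549 mol/L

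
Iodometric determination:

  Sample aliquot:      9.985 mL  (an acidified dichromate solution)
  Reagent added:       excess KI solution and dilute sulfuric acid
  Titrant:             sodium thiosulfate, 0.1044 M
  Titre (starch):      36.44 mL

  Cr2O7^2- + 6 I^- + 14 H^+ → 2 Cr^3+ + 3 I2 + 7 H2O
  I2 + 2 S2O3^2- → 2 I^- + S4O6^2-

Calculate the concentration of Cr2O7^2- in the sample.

n(S2O3^2-) = 0.03644 × 0.1044 = 3.804 × 10^-3 mol
n(I2) = n(S2O3^2-)/2 = 1.902 × 10^-3 mol
From the 1:3 ratio, n(Cr2O7^2-) in the aliquot = 1/3 × 1.902 × 10^-3 = 6.341 × 10^-4 mol
[Cr2O7^2-] = 6.341 × 10^-4 / 0.009985 = 0.06350 mol/L

0.06350 M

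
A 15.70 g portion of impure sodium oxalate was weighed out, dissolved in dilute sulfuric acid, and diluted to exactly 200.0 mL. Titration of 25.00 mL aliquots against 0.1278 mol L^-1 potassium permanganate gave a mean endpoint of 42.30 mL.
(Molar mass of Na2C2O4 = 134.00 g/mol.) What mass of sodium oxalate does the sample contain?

2 MnO4^- + 5 C2O4^2- + 16 H^+ → 2 Mn^2+ + 10 CO2 + 8 H2O
n(KMnO4) per titration = 0.04230 × 0.1278 = 5.406 × 10^-3 mol
From the 5:2 ratio, n(Na2C2O4) in each aliquot = 5/2 × 5.406 × 10^-3 = 0.01351 mol
n(Na2C2O4) in the whole flask = 0.01351 × 200.0/25.00 = 0.1081 mol
mass of Na2C2O4 = 0.1081 × 134.00 = 14.49 g

14.49 g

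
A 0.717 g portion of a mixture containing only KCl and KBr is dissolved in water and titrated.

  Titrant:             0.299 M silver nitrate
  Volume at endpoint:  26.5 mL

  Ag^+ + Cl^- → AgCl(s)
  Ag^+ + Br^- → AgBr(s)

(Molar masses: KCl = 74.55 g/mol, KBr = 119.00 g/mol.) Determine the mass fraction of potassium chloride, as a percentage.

n(AgNO3) = 0.0265 × 0.299 = 7.92 × 10^-3 mol
Let x = n(KCl), y = n(KBr).
Titrant: 1x + 1y = 7.92 × 10^-3;  mass: 74.55x + 119.00y = 0.717
Solving, x = 5.08 × 10^-3 mol, y = 2.84 × 10^-3 mol
mass of KCl = 5.08 × 10^-3 × 74.55 = 0.379 g
% KCl = 0.379 / 0.717 × 100 = 52.8 %

52.8 %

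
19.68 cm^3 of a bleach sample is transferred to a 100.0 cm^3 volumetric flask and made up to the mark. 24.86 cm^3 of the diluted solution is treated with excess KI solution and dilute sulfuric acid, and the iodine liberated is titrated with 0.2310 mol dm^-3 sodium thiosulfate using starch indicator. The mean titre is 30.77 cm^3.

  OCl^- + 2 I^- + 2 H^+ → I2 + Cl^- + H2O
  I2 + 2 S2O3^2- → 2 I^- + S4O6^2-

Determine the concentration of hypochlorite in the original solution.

n(S2O3^2-) = 0.03077 × 0.2310 = 7.108 × 10^-3 mol
n(I2) = n(S2O3^2-)/2 = 3.554 × 10^-3 mol
n(OCl^-) in the aliquot = 3.554 × 10^-3 mol (1:1 ratio)
[OCl^-]_dilute = 3.554 × 10^-3 / 0.02486 = 0.1430 mol/L
[OCl^-]_original = 0.1430 × 100.0/19.68 = 0.7264 mol/L

0.7264 mol/L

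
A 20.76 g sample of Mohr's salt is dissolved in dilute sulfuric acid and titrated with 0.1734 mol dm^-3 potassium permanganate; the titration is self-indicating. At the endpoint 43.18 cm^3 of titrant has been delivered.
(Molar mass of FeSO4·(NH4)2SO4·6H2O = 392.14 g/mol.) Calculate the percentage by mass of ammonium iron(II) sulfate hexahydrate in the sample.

70.72 %

MnO4^- + 5 Fe^2+ + 8 H^+ → Mn^2+ + 5 Fe^3+ + 4 H2O
n(KMnO4) = 0.04318 L × 0.1734 mol/L = 7.487 × 10^-3 mol
From the 5:1 ratio, n(FeSO4·(NH4)2SO4·6H2O) = 5/1 × 7.487 × 10^-3 = 0.03744 mol
mass of FeSO4·(NH4)2SO4·6H2O = 0.03744 × 392.14 g/mol = 14.68 g
% FeSO4·(NH4)2SO4·6H2O = 14.68 / 20.76 × 100 = 70.72 %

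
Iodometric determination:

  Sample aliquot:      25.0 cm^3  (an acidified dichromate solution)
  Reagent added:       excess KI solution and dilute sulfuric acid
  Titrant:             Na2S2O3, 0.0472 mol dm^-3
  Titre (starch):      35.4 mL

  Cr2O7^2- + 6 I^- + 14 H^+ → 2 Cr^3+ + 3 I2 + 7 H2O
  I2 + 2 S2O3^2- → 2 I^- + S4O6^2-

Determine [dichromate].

n(S2O3^2-) = 0.0354 × 0.0472 = 1.67 × 10^-3 mol
n(I2) = n(S2O3^2-)/2 = 8.35 × 10^-4 mol
From the 1:3 ratio, n(Cr2O7^2-) in the aliquot = 1/3 × 8.35 × 10^-4 = 2.78 × 10^-4 mol
[Cr2O7^2-] = 2.78 × 10^-4 / 0.0250 = 0.0111 mol/L

0.0111 mol/L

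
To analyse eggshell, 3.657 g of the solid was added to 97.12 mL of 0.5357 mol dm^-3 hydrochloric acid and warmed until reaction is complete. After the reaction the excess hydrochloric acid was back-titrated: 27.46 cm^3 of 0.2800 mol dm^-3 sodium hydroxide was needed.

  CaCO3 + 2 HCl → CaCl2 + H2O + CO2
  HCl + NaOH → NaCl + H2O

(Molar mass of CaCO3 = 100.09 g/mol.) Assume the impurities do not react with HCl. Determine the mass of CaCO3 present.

2.219 g

n(HCl) added = 0.09712 × 0.5357 = 0.05203 mol
n(NaOH) used in back-titration = 0.02746 × 0.2800 = 7.689 × 10^-3 mol
n(HCl) left over = 7.689 × 10^-3 mol (1:1 ratio)
n(HCl) consumed by analyte = 0.05203 − 7.689 × 10^-3 = 0.04434 mol
From the 1:2 ratio, n(CaCO3) = 1/2 × 0.04434 = 0.02217 mol
mass of CaCO3 = 0.02217 × 100.09 = 2.219 g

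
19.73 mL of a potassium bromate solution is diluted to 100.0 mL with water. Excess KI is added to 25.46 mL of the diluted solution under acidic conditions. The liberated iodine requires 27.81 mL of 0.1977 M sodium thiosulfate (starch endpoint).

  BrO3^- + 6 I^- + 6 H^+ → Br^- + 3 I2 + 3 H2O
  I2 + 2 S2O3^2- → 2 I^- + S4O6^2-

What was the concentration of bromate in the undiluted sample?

n(S2O3^2-) = 0.02781 × 0.1977 = 5.498 × 10^-3 mol
n(I2) = n(S2O3^2-)/2 = 2.749 × 10^-3 mol
From the 1:3 ratio, n(BrO3^-) in the aliquot = 1/3 × 2.749 × 10^-3 = 9.163 × 10^-4 mol
[BrO3^-]_dilute = 9.163 × 10^-4 / 0.02546 = 0.03599 mol/L
[BrO3^-]_original = 0.03599 × 100.0/19.73 = 0.1824 mol/L

0.1824 M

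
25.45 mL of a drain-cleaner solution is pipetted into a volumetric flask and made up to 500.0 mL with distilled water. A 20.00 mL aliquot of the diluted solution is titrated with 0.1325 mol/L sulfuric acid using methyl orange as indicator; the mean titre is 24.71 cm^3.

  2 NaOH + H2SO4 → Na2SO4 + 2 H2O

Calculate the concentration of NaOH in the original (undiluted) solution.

n(H2SO4) = 0.02471 × 0.1325 = 3.274 × 10^-3 mol
From the 2:1 ratio, n(NaOH) in the aliquot = 2/1 × 3.274 × 10^-3 = 6.548 × 10^-3 mol
[NaOH]_dilute = 6.548 × 10^-3 / 0.02000 = 0.3274 mol/L
Dilution factor = 500.0 / 25.45 = 19.65
[NaOH]_stock = 0.3274 × 19.65 = 6.432 mol/L

6.432 mol/L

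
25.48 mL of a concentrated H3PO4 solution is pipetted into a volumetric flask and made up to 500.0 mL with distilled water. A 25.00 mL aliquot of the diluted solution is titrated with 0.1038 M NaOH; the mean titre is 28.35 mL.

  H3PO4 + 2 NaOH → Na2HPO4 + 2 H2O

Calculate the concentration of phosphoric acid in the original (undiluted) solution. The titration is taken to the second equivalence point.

1.155 M

n(NaOH) = 0.02835 × 0.1038 = 2.943 × 10^-3 mol
From the 1:2 ratio, n(H3PO4) in the aliquot = 1/2 × 2.943 × 10^-3 = 1.471 × 10^-3 mol
[H3PO4]_dilute = 1.471 × 10^-3 / 0.02500 = 0.05885 mol/L
Dilution factor = 500.0 / 25.48 = 19.62
[H3PO4]_stock = 0.05885 × 19.62 = 1.155 mol/L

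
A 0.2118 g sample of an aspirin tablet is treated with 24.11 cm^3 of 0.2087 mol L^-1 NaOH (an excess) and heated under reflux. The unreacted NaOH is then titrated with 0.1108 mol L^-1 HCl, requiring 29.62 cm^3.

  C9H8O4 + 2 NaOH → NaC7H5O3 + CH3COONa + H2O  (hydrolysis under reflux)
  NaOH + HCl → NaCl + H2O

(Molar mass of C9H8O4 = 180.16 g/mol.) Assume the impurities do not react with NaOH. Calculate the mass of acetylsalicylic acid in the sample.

0.1576 g

n(NaOH) added = 0.02411 × 0.2087 = 5.032 × 10^-3 mol
n(HCl) used in back-titration = 0.02962 × 0.1108 = 3.282 × 10^-3 mol
n(NaOH) left over = 3.282 × 10^-3 mol (1:1 ratio)
n(NaOH) consumed by analyte = 5.032 × 10^-3 − 3.282 × 10^-3 = 1.750 × 10^-3 mol
From the 1:2 ratio, n(C9H8O4) = 1/2 × 1.750 × 10^-3 = 8.749 × 10^-4 mol
mass of C9H8O4 = 8.749 × 10^-4 × 180.16 = 0.1576 g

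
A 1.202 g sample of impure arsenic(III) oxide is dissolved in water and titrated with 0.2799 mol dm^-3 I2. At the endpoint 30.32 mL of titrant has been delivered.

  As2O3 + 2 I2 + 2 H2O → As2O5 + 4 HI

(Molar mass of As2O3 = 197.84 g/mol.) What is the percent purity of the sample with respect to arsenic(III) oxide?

n(I2) = 0.03032 L × 0.2799 mol/L = 8.487 × 10^-3 mol
From the 1:2 ratio, n(As2O3) = 1/2 × 8.487 × 10^-3 = 4.243 × 10^-3 mol
mass of As2O3 = 4.243 × 10^-3 × 197.84 g/mol = 0.8395 g
% As2O3 = 0.8395 / 1.202 × 100 = 69.84 %

69.84 %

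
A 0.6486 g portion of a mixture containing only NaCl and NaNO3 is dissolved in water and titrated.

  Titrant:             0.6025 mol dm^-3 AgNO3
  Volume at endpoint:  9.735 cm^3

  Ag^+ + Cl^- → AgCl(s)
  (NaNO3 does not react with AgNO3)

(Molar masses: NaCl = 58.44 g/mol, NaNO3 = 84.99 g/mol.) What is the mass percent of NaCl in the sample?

n(AgNO3) = 0.009735 × 0.6025 = 5.865 × 10^-3 mol
Let x = n(NaCl), y = n(NaNO3).
Titrant: 1x = 5.865 × 10^-3;  mass: 58.44x + 84.99y = 0.6486
Solving, x = 5.865 × 10^-3 mol, y = 3.598 × 10^-3 mol
mass of NaCl = 5.865 × 10^-3 × 58.44 = 0.3428 g
% NaCl = 0.3428 / 0.6486 × 100 = 52.85 %

52.85 %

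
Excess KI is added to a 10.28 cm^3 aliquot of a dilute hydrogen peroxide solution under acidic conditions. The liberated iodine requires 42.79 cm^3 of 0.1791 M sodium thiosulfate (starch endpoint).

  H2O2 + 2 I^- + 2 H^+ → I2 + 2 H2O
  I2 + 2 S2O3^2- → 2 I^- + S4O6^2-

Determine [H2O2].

0.3727 M

n(S2O3^2-) = 0.04279 × 0.1791 = 7.664 × 10^-3 mol
n(I2) = n(S2O3^2-)/2 = 3.832 × 10^-3 mol
n(H2O2) in the aliquot = 3.832 × 10^-3 mol (1:1 ratio)
[H2O2] = 3.832 × 10^-3 / 0.01028 = 0.3727 mol/L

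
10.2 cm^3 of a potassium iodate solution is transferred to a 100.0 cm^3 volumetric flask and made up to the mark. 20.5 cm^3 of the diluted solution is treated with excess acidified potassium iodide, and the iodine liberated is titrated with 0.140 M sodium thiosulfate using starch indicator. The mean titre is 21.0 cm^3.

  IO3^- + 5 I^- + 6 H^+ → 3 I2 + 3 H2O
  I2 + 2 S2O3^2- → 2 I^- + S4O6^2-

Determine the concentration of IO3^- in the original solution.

0.234 M

n(S2O3^2-) = 0.0210 × 0.140 = 2.94 × 10^-3 mol
n(I2) = n(S2O3^2-)/2 = 1.47 × 10^-3 mol
From the 1:3 ratio, n(IO3^-) in the aliquot = 1/3 × 1.47 × 10^-3 = 4.90 × 10^-4 mol
[IO3^-]_dilute = 4.90 × 10^-4 / 0.0205 = 0.0239 mol/L
[IO3^-]_original = 0.0239 × 100.0/10.2 = 0.234 mol/L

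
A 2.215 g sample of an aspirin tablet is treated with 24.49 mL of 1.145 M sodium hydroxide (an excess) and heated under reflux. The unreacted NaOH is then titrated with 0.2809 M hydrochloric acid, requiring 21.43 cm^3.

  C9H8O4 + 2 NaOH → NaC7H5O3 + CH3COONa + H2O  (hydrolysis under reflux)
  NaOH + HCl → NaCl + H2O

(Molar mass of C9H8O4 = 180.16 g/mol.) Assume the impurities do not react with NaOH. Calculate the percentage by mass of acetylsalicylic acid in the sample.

n(NaOH) added = 0.02449 × 1.145 = 0.02804 mol
n(HCl) used in back-titration = 0.02143 × 0.2809 = 6.020 × 10^-3 mol
n(NaOH) left over = 6.020 × 10^-3 mol (1:1 ratio)
n(NaOH) consumed by analyte = 0.02804 − 6.020 × 10^-3 = 0.02202 mol
From the 1:2 ratio, n(C9H8O4) = 1/2 × 0.02202 = 0.01101 mol
mass of C9H8O4 = 0.01101 × 180.16 = 1.984 g
% C9H8O4 = 1.984 / 2.215 × 100 = 89.56 %

89.56 %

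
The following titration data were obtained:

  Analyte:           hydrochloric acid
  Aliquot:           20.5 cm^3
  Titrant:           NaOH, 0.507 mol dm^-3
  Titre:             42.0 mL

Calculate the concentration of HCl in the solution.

HCl + NaOH → NaCl + H2O
n(NaOH) = 0.0420 L × 0.507 mol/L = 0.0213 mol
n(HCl) = 0.0213 mol (1:1 mole ratio)
[HCl] = 0.0213 mol / 0.0205 L = 1.04 mol/L

1.04 mol/L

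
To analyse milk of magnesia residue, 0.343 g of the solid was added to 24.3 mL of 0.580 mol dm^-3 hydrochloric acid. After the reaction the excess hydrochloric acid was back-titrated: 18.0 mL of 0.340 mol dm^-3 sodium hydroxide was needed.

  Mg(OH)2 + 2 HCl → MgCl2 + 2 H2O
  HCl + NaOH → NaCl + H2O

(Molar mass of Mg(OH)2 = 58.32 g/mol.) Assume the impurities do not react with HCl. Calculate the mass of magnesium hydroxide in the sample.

n(HCl) added = 0.0243 × 0.580 = 0.0141 mol
n(NaOH) used in back-titration = 0.0180 × 0.340 = 6.12 × 10^-3 mol
n(HCl) left over = 6.12 × 10^-3 mol (1:1 ratio)
n(HCl) consumed by analyte = 0.0141 − 6.12 × 10^-3 = 7.97 × 10^-3 mol
From the 1:2 ratio, n(Mg(OH)2) = 1/2 × 7.97 × 10^-3 = 3.99 × 10^-3 mol
mass of Mg(OH)2 = 3.99 × 10^-3 × 58.32 = 0.233 g

0.233 g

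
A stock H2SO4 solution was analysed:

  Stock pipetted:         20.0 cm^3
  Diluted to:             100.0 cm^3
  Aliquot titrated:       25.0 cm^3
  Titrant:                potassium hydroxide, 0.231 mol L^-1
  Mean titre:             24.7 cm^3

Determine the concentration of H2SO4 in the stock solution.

H2SO4 + 2 KOH → K2SO4 + 2 H2O
n(KOH) = 0.0247 × 0.231 = 5.71 × 10^-3 mol
From the 1:2 ratio, n(H2SO4) in the aliquot = 1/2 × 5.71 × 10^-3 = 2.85 × 10^-3 mol
[H2SO4]_dilute = 2.85 × 10^-3 / 0.0250 = 0.114 mol/L
Dilution factor = 100.0 / 20.0 = 5.000
[H2SO4]_stock = 0.114 × 5.000 = 0.571 mol/L

0.571 mol/L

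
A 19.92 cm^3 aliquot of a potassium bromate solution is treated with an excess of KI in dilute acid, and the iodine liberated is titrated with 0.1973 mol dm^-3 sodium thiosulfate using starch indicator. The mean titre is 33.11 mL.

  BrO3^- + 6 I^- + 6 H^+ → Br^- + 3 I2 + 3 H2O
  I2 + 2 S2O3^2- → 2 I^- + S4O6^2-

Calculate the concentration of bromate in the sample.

n(S2O3^2-) = 0.03311 × 0.1973 = 6.533 × 10^-3 mol
n(I2) = n(S2O3^2-)/2 = 3.266 × 10^-3 mol
From the 1:3 ratio, n(BrO3^-) in the aliquot = 1/3 × 3.266 × 10^-3 = 1.089 × 10^-3 mol
[BrO3^-] = 1.089 × 10^-3 / 0.01992 = 0.05466 mol/L

0.05466 mol/L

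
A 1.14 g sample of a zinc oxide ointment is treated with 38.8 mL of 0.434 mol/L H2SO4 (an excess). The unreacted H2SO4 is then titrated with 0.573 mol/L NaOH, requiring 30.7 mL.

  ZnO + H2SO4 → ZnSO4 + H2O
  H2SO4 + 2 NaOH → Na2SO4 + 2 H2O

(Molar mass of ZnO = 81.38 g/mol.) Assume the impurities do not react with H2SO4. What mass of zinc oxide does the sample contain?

0.655 g

n(H2SO4) added = 0.0388 × 0.434 = 0.0168 mol
n(NaOH) used in back-titration = 0.0307 × 0.573 = 0.0176 mol
From the 1:2 ratio, n(H2SO4) left over = 1/2 × 0.0176 = 8.80 × 10^-3 mol
n(H2SO4) consumed by analyte = 0.0168 − 8.80 × 10^-3 = 8.04 × 10^-3 mol
n(ZnO) = 8.04 × 10^-3 mol (1:1 ratio)
mass of ZnO = 8.04 × 10^-3 × 81.38 = 0.655 g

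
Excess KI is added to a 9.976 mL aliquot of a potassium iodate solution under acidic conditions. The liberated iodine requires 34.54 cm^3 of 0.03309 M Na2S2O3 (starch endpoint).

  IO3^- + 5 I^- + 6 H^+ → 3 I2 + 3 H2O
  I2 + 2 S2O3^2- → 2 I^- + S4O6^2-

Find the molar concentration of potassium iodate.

n(S2O3^2-) = 0.03454 × 0.03309 = 1.143 × 10^-3 mol
n(I2) = n(S2O3^2-)/2 = 5.715 × 10^-4 mol
From the 1:3 ratio, n(IO3^-) in the aliquot = 1/3 × 5.715 × 10^-4 = 1.905 × 10^-4 mol
[IO3^-] = 1.905 × 10^-4 / 0.009976 = 0.01909 mol/L

0.01909 M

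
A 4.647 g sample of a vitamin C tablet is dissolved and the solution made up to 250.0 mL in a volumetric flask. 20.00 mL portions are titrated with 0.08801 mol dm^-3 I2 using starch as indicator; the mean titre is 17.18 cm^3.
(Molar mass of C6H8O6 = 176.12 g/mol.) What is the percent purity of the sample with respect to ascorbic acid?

71.63 %

C6H8O6 + I2 → C6H6O6 + 2 HI
n(I2) per titration = 0.01718 × 0.08801 = 1.512 × 10^-3 mol
n(C6H8O6) in each aliquot = 1.512 × 10^-3 mol (1:1 ratio)
n(C6H8O6) in the whole flask = 1.512 × 10^-3 × 250.0/20.00 = 0.01890 mol
mass of C6H8O6 = 0.01890 × 176.12 = 3.329 g
% C6H8O6 = 3.329 / 4.647 × 100 = 71.63 %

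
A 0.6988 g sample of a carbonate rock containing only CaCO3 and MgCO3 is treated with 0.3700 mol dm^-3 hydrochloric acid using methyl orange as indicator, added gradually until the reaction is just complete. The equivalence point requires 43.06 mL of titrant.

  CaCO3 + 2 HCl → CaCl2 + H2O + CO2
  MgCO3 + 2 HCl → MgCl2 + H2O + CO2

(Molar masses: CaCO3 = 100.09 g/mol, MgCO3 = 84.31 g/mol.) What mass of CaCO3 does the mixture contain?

0.1724 g

n(HCl) = 0.04306 × 0.3700 = 0.01593 mol
Let x = n(CaCO3), y = n(MgCO3).
Titrant: 2x + 2y = 0.01593;  mass: 100.09x + 84.31y = 0.6988
Solving, x = 1.722 × 10^-3 mol, y = 6.244 × 10^-3 mol
mass of CaCO3 = 1.722 × 10^-3 × 100.09 = 0.1724 g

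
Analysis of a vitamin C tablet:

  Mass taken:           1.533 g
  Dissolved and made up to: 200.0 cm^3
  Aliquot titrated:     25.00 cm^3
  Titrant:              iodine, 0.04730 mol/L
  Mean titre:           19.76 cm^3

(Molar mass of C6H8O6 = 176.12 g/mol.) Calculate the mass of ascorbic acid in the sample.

1.317 g

C6H8O6 + I2 → C6H6O6 + 2 HI
n(I2) per titration = 0.01976 × 0.04730 = 9.346 × 10^-4 mol
n(C6H8O6) in each aliquot = 9.346 × 10^-4 mol (1:1 ratio)
n(C6H8O6) in the whole flask = 9.346 × 10^-4 × 200.0/25.00 = 7.477 × 10^-3 mol
mass of C6H8O6 = 7.477 × 10^-3 × 176.12 = 1.317 g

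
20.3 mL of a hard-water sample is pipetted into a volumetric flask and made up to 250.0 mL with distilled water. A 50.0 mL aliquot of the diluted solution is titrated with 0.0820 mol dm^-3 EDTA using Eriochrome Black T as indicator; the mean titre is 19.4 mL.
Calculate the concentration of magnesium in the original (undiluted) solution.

Mg^2+ + EDTA^4- → [Mg(EDTA)]^2-
n(EDTA) = 0.0194 × 0.0820 = 1.59 × 10^-3 mol
n(Mg2+) in the aliquot = 1.59 × 10^-3 mol (1:1 ratio)
[Mg2+]_dilute = 1.59 × 10^-3 / 0.0500 = 0.0318 mol/L
Dilution factor = 250.0 / 20.3 = 12.32
[Mg2+]_stock = 0.0318 × 12.32 = 0.392 mol/L

0.392 mol/L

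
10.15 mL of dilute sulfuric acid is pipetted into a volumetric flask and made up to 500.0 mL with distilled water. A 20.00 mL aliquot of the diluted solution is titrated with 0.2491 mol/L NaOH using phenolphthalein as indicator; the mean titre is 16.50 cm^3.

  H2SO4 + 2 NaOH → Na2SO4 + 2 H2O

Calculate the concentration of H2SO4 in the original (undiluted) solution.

n(NaOH) = 0.01650 × 0.2491 = 4.110 × 10^-3 mol
From the 1:2 ratio, n(H2SO4) in the aliquot = 1/2 × 4.110 × 10^-3 = 2.055 × 10^-3 mol
[H2SO4]_dilute = 2.055 × 10^-3 / 0.02000 = 0.1028 mol/L
Dilution factor = 500.0 / 10.15 = 49.26
[H2SO4]_stock = 0.1028 × 49.26 = 5.062 mol/L

5.062 mol/L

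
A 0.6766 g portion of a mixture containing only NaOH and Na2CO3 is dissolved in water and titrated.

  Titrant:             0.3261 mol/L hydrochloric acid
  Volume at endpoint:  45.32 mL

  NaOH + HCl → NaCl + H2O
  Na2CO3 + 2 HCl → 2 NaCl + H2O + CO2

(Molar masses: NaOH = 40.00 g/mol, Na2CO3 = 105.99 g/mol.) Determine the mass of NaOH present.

0.3281 g

n(HCl) = 0.04532 × 0.3261 = 0.01478 mol
Let x = n(NaOH), y = n(Na2CO3).
Titrant: 1x + 2y = 0.01478;  mass: 40.00x + 105.99y = 0.6766
Solving, x = 8.204 × 10^-3 mol, y = 3.288 × 10^-3 mol
mass of NaOH = 8.204 × 10^-3 × 40.00 = 0.3281 g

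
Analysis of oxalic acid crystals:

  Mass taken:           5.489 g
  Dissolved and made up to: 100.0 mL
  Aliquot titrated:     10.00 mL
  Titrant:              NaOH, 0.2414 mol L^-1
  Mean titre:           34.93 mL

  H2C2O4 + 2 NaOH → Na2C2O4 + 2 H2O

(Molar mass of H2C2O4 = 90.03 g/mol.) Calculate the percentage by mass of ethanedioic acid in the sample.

n(NaOH) per titration = 0.03493 × 0.2414 = 8.432 × 10^-3 mol
From the 1:2 ratio, n(H2C2O4) in each aliquot = 1/2 × 8.432 × 10^-3 = 4.216 × 10^-3 mol
n(H2C2O4) in the whole flask = 4.216 × 10^-3 × 100.0/10.00 = 0.04216 mol
mass of H2C2O4 = 0.04216 × 90.03 = 3.796 g
% H2C2O4 = 3.796 / 5.489 × 100 = 69.15 %

69.15 %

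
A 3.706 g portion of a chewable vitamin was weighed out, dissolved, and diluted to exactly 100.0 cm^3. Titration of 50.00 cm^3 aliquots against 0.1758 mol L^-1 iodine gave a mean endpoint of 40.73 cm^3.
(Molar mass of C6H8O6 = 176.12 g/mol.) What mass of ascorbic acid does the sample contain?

C6H8O6 + I2 → C6H6O6 + 2 HI
n(I2) per titration = 0.04073 × 0.1758 = 7.160 × 10^-3 mol
n(C6H8O6) in each aliquot = 7.160 × 10^-3 mol (1:1 ratio)
n(C6H8O6) in the whole flask = 7.160 × 10^-3 × 100.0/50.00 = 0.01432 mol
mass of C6H8O6 = 0.01432 × 176.12 = 2.522 g

2.522 g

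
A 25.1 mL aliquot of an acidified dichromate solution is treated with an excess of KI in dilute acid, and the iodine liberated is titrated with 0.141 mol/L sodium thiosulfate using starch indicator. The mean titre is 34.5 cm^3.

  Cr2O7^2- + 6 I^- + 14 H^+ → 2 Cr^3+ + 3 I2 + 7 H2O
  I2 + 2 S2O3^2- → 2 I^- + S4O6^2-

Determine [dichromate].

n(S2O3^2-) = 0.0345 × 0.141 = 4.86 × 10^-3 mol
n(I2) = n(S2O3^2-)/2 = 2.43 × 10^-3 mol
From the 1:3 ratio, n(Cr2O7^2-) in the aliquot = 1/3 × 2.43 × 10^-3 = 8.11 × 10^-4 mol
[Cr2O7^2-] = 8.11 × 10^-4 / 0.0251 = 0.0323 mol/L

0.0323 mol/L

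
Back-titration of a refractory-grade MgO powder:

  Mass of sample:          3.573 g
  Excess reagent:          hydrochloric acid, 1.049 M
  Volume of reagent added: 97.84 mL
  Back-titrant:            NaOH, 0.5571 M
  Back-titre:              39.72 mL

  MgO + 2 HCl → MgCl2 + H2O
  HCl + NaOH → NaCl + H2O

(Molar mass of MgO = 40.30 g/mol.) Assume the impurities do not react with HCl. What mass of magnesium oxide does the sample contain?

n(HCl) added = 0.09784 × 1.049 = 0.1026 mol
n(NaOH) used in back-titration = 0.03972 × 0.5571 = 0.02213 mol
n(HCl) left over = 0.02213 mol (1:1 ratio)
n(HCl) consumed by analyte = 0.1026 − 0.02213 = 0.08051 mol
From the 1:2 ratio, n(MgO) = 1/2 × 0.08051 = 0.04025 mol
mass of MgO = 0.04025 × 40.30 = 1.622 g

1.622 g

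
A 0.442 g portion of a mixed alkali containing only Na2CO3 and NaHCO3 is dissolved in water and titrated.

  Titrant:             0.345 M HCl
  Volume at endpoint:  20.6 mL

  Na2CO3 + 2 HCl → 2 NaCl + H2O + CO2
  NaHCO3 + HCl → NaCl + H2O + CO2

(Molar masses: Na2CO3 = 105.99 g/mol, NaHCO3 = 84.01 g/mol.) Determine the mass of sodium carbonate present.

n(HCl) = 0.0206 × 0.345 = 7.11 × 10^-3 mol
Let x = n(Na2CO3), y = n(NaHCO3).
Titrant: 2x + 1y = 7.11 × 10^-3;  mass: 105.99x + 84.01y = 0.442
Solving, x = 2.50 × 10^-3 mol, y = 2.11 × 10^-3 mol
mass of Na2CO3 = 2.50 × 10^-3 × 105.99 = 0.265 g

0.265 g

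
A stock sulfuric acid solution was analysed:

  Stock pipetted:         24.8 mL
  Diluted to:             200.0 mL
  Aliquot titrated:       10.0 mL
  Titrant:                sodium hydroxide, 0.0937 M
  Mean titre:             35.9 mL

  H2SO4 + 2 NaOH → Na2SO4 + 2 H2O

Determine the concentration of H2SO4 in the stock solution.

n(NaOH) = 0.0359 × 0.0937 = 3.36 × 10^-3 mol
From the 1:2 ratio, n(H2SO4) in the aliquot = 1/2 × 3.36 × 10^-3 = 1.68 × 10^-3 mol
[H2SO4]_dilute = 1.68 × 10^-3 / 0.0100 = 0.168 mol/L
Dilution factor = 200.0 / 24.8 = 8.065
[H2SO4]_stock = 0.168 × 8.065 = 1.36 mol/L

1.36 M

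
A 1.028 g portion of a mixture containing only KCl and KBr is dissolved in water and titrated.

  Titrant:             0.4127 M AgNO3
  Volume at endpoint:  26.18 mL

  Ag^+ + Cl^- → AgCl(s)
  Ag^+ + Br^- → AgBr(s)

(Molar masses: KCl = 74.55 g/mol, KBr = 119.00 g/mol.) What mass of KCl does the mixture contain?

0.4323 g

n(AgNO3) = 0.02618 × 0.4127 = 0.01080 mol
Let x = n(KCl), y = n(KBr).
Titrant: 1x + 1y = 0.01080;  mass: 74.55x + 119.00y = 1.028
Solving, x = 5.798 × 10^-3 mol, y = 5.006 × 10^-3 mol
mass of KCl = 5.798 × 10^-3 × 74.55 = 0.4323 g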